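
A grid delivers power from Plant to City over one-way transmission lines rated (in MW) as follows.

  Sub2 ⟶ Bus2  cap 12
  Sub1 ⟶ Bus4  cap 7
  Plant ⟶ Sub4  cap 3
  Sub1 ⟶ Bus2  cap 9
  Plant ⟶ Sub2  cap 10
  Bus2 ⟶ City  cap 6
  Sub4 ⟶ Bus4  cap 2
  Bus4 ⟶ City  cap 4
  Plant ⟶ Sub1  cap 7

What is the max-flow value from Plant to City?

Augment Plant→Sub4→Bus4→City: bottleneck 2, flow now 2.
Augment Plant→Sub2→Bus2→City: bottleneck 6, flow now 8.
Augment Plant→Sub1→Bus4→City: bottleneck 2, flow now 10.
No augmenting path remains; maximum flow = 10.
In the residual graph, reachable from Plant: {Plant, Sub4, Sub2, Sub1, Bus2, Bus4}.
Min-cut edges: Bus2→City (6), Bus4→City (4); capacity 6 + 4 = 10.
This cut is saturated, so no flow can exceed 10.

10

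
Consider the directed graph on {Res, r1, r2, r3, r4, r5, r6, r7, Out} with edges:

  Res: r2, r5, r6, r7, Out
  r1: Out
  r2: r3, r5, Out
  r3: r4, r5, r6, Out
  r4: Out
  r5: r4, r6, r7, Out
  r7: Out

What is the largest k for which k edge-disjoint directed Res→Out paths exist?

4

Assign every edge capacity 1; by Menger, the answer equals the max flow.
Path Res→Out (+1); total 1.
Path Res→r2→Out (+1); total 2.
Path Res→r5→Out (+1); total 3.
Path Res→r7→Out (+1); total 4.
No residual Res→Out path; max flow = 4.
Certifying cut of size 4: {Res→Out, Res→r2, Res→r5, Res→r7}.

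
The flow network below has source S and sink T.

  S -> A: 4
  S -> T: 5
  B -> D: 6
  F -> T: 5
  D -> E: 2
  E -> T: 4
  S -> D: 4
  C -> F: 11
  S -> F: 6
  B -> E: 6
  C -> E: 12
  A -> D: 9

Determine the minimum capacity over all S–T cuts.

Augment S→T: bottleneck 5, flow now 5.
Augment S→F→T: bottleneck 5, flow now 10.
Augment S→D→E→T: bottleneck 2, flow now 12.
No augmenting path remains; maximum flow = 12.
By max-flow min-cut, the minimum cut capacity equals the max flow.
In the residual graph, reachable from S: {S, A, D, F}.
Min-cut edges: S→T (5), D→E (2), F→T (5); capacity 5 + 2 + 5 = 12.

12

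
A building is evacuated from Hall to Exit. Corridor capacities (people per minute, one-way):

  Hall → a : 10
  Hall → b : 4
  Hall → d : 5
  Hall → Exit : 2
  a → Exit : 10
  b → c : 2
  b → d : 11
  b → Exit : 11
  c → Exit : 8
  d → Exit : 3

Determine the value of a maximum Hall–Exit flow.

19

Augment Hall→Exit: bottleneck 2, flow now 2.
Augment Hall→a→Exit: bottleneck 10, flow now 12.
Augment Hall→b→Exit: bottleneck 4, flow now 16.
Augment Hall→d→Exit: bottleneck 3, flow now 19.
No augmenting path remains; maximum flow = 19.
In the residual graph, reachable from Hall: {Hall, d}.
Min-cut edges: Hall→a (10), Hall→b (4), Hall→Exit (2), d→Exit (3); capacity 10 + 4 + 2 + 3 = 19.
This cut is saturated, so no flow can exceed 19.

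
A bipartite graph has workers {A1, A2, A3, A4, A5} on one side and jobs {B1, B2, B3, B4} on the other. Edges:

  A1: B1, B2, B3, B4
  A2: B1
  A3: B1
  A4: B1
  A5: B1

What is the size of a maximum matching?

2

Unit-capacity flow: source→left, listed edges, right→sink; max matching = max flow.
Augmenting path A1→B1 (+1); matched 1.
Augmenting path A2→B1→A1→B2 (+1); matched 2.
No augmenting path remains; maximum matching = 2.
König certificate: {A1, B1} is a vertex cover of size 2 (every listed pair touches it), so no matching can be larger.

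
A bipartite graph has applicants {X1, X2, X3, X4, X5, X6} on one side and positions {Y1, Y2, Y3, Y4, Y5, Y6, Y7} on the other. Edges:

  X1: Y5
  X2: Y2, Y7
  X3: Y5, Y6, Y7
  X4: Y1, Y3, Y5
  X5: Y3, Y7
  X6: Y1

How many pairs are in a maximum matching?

Unit-capacity flow: source→left, listed edges, right→sink; max matching = max flow.
Augmenting path X1→Y5 (+1); matched 1.
Augmenting path X2→Y2 (+1); matched 2.
Augmenting path X3→Y6 (+1); matched 3.
Augmenting path X4→Y1 (+1); matched 4.
Augmenting path X5→Y3 (+1); matched 5.
Augmenting path X6→Y1→X4→Y3→X5→Y7 (+1); matched 6.
No augmenting path remains; maximum matching = 6.
König certificate: {X1, X2, X3, X4, X5, X6} is a vertex cover of size 6 (every listed pair touches it), so no matching can be larger.

6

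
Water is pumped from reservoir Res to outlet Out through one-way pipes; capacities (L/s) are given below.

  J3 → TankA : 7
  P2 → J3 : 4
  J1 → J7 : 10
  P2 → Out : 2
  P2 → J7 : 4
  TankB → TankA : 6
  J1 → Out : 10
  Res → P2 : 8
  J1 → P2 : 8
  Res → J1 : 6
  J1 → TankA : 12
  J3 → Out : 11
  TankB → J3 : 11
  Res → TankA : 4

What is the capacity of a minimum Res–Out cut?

Augment Res→J1→Out: bottleneck 6, flow now 6.
Augment Res→P2→Out: bottleneck 2, flow now 8.
Augment Res→P2→J3→Out: bottleneck 4, flow now 12.
No augmenting path remains; maximum flow = 12.
By max-flow min-cut, the minimum cut capacity equals the max flow.
In the residual graph, reachable from Res: {Res, P2, J7, TankA}.
Min-cut edges: Res→J1 (6), P2→J3 (4), P2→Out (2); capacity 6 + 4 + 2 = 12.

12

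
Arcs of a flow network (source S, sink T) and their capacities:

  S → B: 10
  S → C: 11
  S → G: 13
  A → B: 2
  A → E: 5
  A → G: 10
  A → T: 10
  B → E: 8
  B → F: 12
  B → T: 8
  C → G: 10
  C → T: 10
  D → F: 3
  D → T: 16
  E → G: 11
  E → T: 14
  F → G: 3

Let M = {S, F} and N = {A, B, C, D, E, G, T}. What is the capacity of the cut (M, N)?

Edges leaving {S, F}: S→B (10), S→C (11), S→G (13), F→G (3).
Cut capacity = 10 + 11 + 13 + 3 = 37.

37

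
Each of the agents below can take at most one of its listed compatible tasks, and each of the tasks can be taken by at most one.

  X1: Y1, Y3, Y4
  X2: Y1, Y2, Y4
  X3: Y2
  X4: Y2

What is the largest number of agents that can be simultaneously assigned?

Unit-capacity flow: source→left, listed edges, right→sink; max matching = max flow.
Augmenting path X1→Y1 (+1); matched 1.
Augmenting path X2→Y2 (+1); matched 2.
Augmenting path X3→Y2→X2→Y4 (+1); matched 3.
No augmenting path remains; maximum matching = 3.
König certificate: {X1, X2, Y2} is a vertex cover of size 3 (every listed pair touches it), so no matching can be larger.

3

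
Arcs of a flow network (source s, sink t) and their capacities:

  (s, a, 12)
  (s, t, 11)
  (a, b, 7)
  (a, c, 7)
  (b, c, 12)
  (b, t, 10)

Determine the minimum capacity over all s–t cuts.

Augment s→t: bottleneck 11, flow now 11.
Augment s→a→b→t: bottleneck 7, flow now 18.
No augmenting path remains; maximum flow = 18.
By max-flow min-cut, the minimum cut capacity equals the max flow.
In the residual graph, reachable from s: {s, a, c}.
Min-cut edges: s→t (11), a→b (7); capacity 11 + 7 = 18.

18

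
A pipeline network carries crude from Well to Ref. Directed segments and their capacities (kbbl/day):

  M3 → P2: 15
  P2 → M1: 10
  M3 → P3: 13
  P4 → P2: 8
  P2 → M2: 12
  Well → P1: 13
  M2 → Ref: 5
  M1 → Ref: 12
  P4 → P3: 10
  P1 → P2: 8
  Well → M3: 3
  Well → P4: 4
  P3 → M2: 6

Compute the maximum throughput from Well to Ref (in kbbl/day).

Augment Well→P1→P2→M2→Ref: bottleneck 5, flow now 5.
Augment Well→P1→P2→M1→Ref: bottleneck 3, flow now 8.
Augment Well→P4→P2→M1→Ref: bottleneck 4, flow now 12.
Augment Well→M3→P2→M1→Ref: bottleneck 3, flow now 15.
No augmenting path remains; maximum flow = 15.
In the residual graph, reachable from Well: {Well, P1}.
Min-cut edges: Well→P4 (4), Well→M3 (3), P1→P2 (8); capacity 4 + 3 + 8 = 15.
This cut is saturated, so no flow can exceed 15.

15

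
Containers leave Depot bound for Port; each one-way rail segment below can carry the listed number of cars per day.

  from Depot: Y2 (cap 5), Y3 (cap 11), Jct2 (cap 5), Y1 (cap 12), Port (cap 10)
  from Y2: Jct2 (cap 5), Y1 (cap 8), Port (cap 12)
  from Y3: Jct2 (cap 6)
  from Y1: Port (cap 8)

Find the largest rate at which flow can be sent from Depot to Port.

Augment Depot→Port: bottleneck 10, flow now 10.
Augment Depot→Y2→Port: bottleneck 5, flow now 15.
Augment Depot→Y1→Port: bottleneck 8, flow now 23.
No augmenting path remains; maximum flow = 23.
In the residual graph, reachable from Depot: {Depot, Y3, Jct2, Y1}.
Min-cut edges: Depot→Y2 (5), Depot→Port (10), Y1→Port (8); capacity 5 + 10 + 8 = 23.
This cut is saturated, so no flow can exceed 23.

23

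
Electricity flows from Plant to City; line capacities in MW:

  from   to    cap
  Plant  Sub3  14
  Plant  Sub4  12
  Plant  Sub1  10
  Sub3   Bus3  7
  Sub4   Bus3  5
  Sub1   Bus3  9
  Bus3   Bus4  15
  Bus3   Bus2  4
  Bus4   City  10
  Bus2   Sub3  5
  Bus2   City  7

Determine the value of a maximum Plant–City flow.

Augment Plant→Sub3→Bus3→Bus4→City: bottleneck 7, flow now 7.
Augment Plant→Sub4→Bus3→Bus4→City: bottleneck 3, flow now 10.
Augment Plant→Sub4→Bus3→Bus2→City: bottleneck 2, flow now 12.
Augment Plant→Sub1→Bus3→Bus2→City: bottleneck 2, flow now 14.
No augmenting path remains; maximum flow = 14.
In the residual graph, reachable from Plant: {Plant, Sub3, Sub4, Sub1, Bus3, Bus4}.
Min-cut edges: Bus3→Bus2 (4), Bus4→City (10); capacity 4 + 10 = 14.
This cut is saturated, so no flow can exceed 14.

14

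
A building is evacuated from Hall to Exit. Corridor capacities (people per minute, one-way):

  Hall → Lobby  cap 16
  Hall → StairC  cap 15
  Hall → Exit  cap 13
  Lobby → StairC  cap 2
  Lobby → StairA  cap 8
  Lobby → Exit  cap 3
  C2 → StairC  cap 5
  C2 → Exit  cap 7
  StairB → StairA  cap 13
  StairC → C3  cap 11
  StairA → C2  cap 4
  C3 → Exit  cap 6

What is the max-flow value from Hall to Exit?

Augment Hall→Exit: bottleneck 13, flow now 13.
Augment Hall→Lobby→Exit: bottleneck 3, flow now 16.
Augment Hall→StairC→C3→Exit: bottleneck 6, flow now 22.
Augment Hall→Lobby→StairA→C2→Exit: bottleneck 4, flow now 26.
No augmenting path remains; maximum flow = 26.
In the residual graph, reachable from Hall: {Hall, Lobby, StairC, StairA, C3}.
Min-cut edges: Hall→Exit (13), Lobby→Exit (3), StairA→C2 (4), C3→Exit (6); capacity 13 + 3 + 4 + 6 = 26.
This cut is saturated, so no flow can exceed 26.

26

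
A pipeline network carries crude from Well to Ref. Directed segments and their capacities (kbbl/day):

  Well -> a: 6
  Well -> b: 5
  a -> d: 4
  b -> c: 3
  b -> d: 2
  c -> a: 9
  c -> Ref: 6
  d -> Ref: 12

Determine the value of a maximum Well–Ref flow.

9

Augment Well→a→d→Ref: bottleneck 4, flow now 4.
Augment Well→b→c→Ref: bottleneck 3, flow now 7.
Augment Well→b→d→Ref: bottleneck 2, flow now 9.
No augmenting path remains; maximum flow = 9.
In the residual graph, reachable from Well: {Well, a}.
Min-cut edges: Well→b (5), a→d (4); capacity 5 + 4 = 9.
This cut is saturated, so no flow can exceed 9.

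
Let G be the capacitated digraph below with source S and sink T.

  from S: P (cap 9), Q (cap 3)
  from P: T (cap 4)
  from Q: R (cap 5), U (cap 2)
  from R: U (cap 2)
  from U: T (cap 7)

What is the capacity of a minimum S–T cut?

7

Augment S→P→T: bottleneck 4, flow now 4.
Augment S→Q→U→T: bottleneck 2, flow now 6.
Augment S→Q→R→U→T: bottleneck 1, flow now 7.
No augmenting path remains; maximum flow = 7.
By max-flow min-cut, the minimum cut capacity equals the max flow.
In the residual graph, reachable from S: {S, P}.
Min-cut edges: S→Q (3), P→T (4); capacity 3 + 4 = 7.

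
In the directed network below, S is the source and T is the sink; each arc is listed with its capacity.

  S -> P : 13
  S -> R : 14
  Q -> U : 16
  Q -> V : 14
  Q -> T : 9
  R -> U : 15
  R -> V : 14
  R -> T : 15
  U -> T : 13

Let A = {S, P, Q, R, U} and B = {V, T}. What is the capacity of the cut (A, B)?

65

Edges leaving {S, P, Q, R, U}: Q→V (14), Q→T (9), R→V (14), R→T (15), U→T (13).
Cut capacity = 14 + 9 + 14 + 15 + 13 = 65.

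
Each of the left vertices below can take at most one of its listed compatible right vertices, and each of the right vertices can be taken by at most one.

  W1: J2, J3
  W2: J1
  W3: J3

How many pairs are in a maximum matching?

3

Unit-capacity flow: source→left, listed edges, right→sink; max matching = max flow.
Augmenting path W1→J2 (+1); matched 1.
Augmenting path W2→J1 (+1); matched 2.
Augmenting path W3→J3 (+1); matched 3.
No augmenting path remains; maximum matching = 3.
König certificate: {W1, W2, W3} is a vertex cover of size 3 (every listed pair touches it), so no matching can be larger.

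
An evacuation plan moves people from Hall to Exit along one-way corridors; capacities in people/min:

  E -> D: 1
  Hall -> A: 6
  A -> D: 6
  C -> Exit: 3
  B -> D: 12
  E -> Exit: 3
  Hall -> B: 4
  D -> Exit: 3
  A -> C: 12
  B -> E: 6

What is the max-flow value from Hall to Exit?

9

Augment Hall→A→C→Exit: bottleneck 3, flow now 3.
Augment Hall→A→D→Exit: bottleneck 3, flow now 6.
Augment Hall→B→E→Exit: bottleneck 3, flow now 9.
No augmenting path remains; maximum flow = 9.
In the residual graph, reachable from Hall: {Hall, A, B, C, D, E}.
Min-cut edges: C→Exit (3), D→Exit (3), E→Exit (3); capacity 3 + 3 + 3 = 9.
This cut is saturated, so no flow can exceed 9.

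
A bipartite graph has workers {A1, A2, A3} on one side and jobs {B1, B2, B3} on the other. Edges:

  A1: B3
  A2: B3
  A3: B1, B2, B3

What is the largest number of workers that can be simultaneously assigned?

2

Unit-capacity flow: source→left, listed edges, right→sink; max matching = max flow.
Augmenting path A1→B3 (+1); matched 1.
Augmenting path A3→B1 (+1); matched 2.
No augmenting path remains; maximum matching = 2.
König certificate: {A3, B3} is a vertex cover of size 2 (every listed pair touches it), so no matching can be larger.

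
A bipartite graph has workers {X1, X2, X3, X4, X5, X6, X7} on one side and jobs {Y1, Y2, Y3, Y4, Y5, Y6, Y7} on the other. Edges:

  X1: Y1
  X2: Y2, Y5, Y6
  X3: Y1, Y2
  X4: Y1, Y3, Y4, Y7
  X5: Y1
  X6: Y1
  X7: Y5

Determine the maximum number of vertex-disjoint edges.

5

Unit-capacity flow: source→left, listed edges, right→sink; max matching = max flow.
Augmenting path X1→Y1 (+1); matched 1.
Augmenting path X2→Y2 (+1); matched 2.
Augmenting path X4→Y3 (+1); matched 3.
Augmenting path X7→Y5 (+1); matched 4.
Augmenting path X3→Y2→X2→Y6 (+1); matched 5.
No augmenting path remains; maximum matching = 5.
König certificate: {X2, X3, X4, X7, Y1} is a vertex cover of size 5 (every listed pair touches it), so no matching can be larger.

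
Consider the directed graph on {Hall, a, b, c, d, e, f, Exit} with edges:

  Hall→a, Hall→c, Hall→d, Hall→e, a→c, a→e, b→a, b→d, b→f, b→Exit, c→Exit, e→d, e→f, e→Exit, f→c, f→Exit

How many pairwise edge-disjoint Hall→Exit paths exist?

3

Assign every edge capacity 1; by Menger, the answer equals the max flow.
Path Hall→c→Exit (+1); total 1.
Path Hall→e→Exit (+1); total 2.
Path Hall→a→e→f→Exit (+1); total 3.
No residual Hall→Exit path; max flow = 3.
Certifying cut of size 3: {Hall→a, Hall→c, Hall→e}.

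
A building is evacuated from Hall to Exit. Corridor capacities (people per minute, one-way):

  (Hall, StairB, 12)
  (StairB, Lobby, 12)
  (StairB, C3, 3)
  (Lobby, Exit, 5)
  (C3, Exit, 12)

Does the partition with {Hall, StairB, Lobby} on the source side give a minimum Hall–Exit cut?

Given cut capacity: 3 + 5 = 8.
Augment Hall→StairB→Lobby→Exit: bottleneck 5, flow now 5.
Augment Hall→StairB→C3→Exit: bottleneck 3, flow now 8.
No augmenting path remains; maximum flow = 8.
Cut capacity 8 equals the max flow, so it is a minimum cut.

Yes — it is a minimum cut (capacity 8).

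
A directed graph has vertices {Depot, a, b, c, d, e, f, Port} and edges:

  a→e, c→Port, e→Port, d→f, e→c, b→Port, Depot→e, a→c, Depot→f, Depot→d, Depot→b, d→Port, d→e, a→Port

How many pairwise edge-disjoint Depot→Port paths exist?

Assign every edge capacity 1; by Menger, the answer equals the max flow.
Path Depot→b→Port (+1); total 1.
Path Depot→d→Port (+1); total 2.
Path Depot→e→Port (+1); total 3.
No residual Depot→Port path; max flow = 3.
Certifying cut of size 3: {Depot→b, Depot→d, Depot→e}.

3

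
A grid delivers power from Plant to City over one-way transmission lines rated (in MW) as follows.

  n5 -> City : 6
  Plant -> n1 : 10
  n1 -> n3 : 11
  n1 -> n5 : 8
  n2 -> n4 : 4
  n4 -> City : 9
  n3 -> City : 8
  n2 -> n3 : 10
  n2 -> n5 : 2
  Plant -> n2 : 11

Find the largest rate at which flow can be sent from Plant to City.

18

Augment Plant→n1→n3→City: bottleneck 8, flow now 8.
Augment Plant→n1→n5→City: bottleneck 2, flow now 10.
Augment Plant→n2→n4→City: bottleneck 4, flow now 14.
Augment Plant→n2→n5→City: bottleneck 2, flow now 16.
Augment Plant→n2→n3→n1→n5→City: bottleneck 2, flow now 18. (uses reverse residual edge)
No augmenting path remains; maximum flow = 18.
In the residual graph, reachable from Plant: {Plant, n1, n2, n3, n5}.
Min-cut edges: n2→n4 (4), n3→City (8), n5→City (6); capacity 4 + 8 + 6 = 18.
This cut is saturated, so no flow can exceed 18.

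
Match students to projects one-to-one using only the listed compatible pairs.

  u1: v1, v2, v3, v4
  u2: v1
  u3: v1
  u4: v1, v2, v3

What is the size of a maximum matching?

3

Unit-capacity flow: source→left, listed edges, right→sink; max matching = max flow.
Augmenting path u1→v1 (+1); matched 1.
Augmenting path u4→v2 (+1); matched 2.
Augmenting path u2→v1→u1→v3 (+1); matched 3.
No augmenting path remains; maximum matching = 3.
König certificate: {u1, u4, v1} is a vertex cover of size 3 (every listed pair touches it), so no matching can be larger.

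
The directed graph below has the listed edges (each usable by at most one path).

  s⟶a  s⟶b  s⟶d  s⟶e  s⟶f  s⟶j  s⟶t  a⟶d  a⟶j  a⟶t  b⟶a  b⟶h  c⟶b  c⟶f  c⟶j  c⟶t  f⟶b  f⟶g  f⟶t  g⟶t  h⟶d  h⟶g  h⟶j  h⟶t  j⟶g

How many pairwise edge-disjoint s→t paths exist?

5

Assign every edge capacity 1; by Menger, the answer equals the max flow.
Path s→t (+1); total 1.
Path s→a→t (+1); total 2.
Path s→f→t (+1); total 3.
Path s→b→h→t (+1); total 4.
Path s→j→g→t (+1); total 5.
No residual s→t path; max flow = 5.
Certifying cut of size 5: {s→a, s→b, s→f, s→j, s→t}.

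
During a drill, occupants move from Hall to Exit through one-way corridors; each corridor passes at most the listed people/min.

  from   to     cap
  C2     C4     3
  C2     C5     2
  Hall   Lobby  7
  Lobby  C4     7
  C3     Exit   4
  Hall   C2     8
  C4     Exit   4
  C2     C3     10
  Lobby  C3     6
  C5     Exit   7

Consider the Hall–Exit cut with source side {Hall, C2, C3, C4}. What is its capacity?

17

Edges leaving {Hall, C2, C3, C4}: Hall→Lobby (7), C2→C5 (2), C3→Exit (4), C4→Exit (4).
Cut capacity = 7 + 2 + 4 + 4 = 17.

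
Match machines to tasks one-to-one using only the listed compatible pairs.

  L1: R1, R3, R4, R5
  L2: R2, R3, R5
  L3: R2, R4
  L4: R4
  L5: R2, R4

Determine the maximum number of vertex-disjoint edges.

Unit-capacity flow: source→left, listed edges, right→sink; max matching = max flow.
Augmenting path L1→R1 (+1); matched 1.
Augmenting path L2→R2 (+1); matched 2.
Augmenting path L3→R4 (+1); matched 3.
Augmenting path L5→R2→L2→R3 (+1); matched 4.
No augmenting path remains; maximum matching = 4.
König certificate: {L1, L2, R2, R4} is a vertex cover of size 4 (every listed pair touches it), so no matching can be larger.

4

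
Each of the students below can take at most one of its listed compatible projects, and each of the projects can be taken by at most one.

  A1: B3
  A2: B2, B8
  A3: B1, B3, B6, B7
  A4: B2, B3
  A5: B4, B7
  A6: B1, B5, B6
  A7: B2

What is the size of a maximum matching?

6

Unit-capacity flow: source→left, listed edges, right→sink; max matching = max flow.
Augmenting path A1→B3 (+1); matched 1.
Augmenting path A2→B2 (+1); matched 2.
Augmenting path A3→B1 (+1); matched 3.
Augmenting path A5→B4 (+1); matched 4.
Augmenting path A6→B5 (+1); matched 5.
Augmenting path A4→B2→A2→B8 (+1); matched 6.
No augmenting path remains; maximum matching = 6.
König certificate: {A2, A3, A5, A6, B2, B3} is a vertex cover of size 6 (every listed pair touches it), so no matching can be larger.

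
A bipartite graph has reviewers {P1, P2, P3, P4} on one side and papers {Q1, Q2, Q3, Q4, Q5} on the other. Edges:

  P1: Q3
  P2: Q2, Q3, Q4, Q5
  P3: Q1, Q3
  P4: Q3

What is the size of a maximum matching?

3

Unit-capacity flow: source→left, listed edges, right→sink; max matching = max flow.
Augmenting path P1→Q3 (+1); matched 1.
Augmenting path P2→Q2 (+1); matched 2.
Augmenting path P3→Q1 (+1); matched 3.
No augmenting path remains; maximum matching = 3.
König certificate: {P2, P3, Q3} is a vertex cover of size 3 (every listed pair touches it), so no matching can be larger.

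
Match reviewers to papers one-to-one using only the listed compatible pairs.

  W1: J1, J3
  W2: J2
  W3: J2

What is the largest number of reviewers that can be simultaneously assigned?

Unit-capacity flow: source→left, listed edges, right→sink; max matching = max flow.
Augmenting path W1→J1 (+1); matched 1.
Augmenting path W2→J2 (+1); matched 2.
No augmenting path remains; maximum matching = 2.
König certificate: {W1, J2} is a vertex cover of size 2 (every listed pair touches it), so no matching can be larger.

2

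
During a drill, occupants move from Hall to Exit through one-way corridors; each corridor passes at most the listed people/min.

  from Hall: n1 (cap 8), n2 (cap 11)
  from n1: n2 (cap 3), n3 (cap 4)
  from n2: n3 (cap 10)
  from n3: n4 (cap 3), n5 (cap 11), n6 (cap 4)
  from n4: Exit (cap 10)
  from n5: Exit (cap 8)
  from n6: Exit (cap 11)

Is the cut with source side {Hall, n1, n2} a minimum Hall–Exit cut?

Yes — it is a minimum cut (capacity 14).

Given cut capacity: 4 + 10 = 14.
Augment Hall→n1→n3→n4→Exit: bottleneck 3, flow now 3.
Augment Hall→n1→n3→n5→Exit: bottleneck 1, flow now 4.
Augment Hall→n2→n3→n5→Exit: bottleneck 7, flow now 11.
Augment Hall→n2→n3→n6→Exit: bottleneck 3, flow now 14.
No augmenting path remains; maximum flow = 14.
Cut capacity 14 equals the max flow, so it is a minimum cut.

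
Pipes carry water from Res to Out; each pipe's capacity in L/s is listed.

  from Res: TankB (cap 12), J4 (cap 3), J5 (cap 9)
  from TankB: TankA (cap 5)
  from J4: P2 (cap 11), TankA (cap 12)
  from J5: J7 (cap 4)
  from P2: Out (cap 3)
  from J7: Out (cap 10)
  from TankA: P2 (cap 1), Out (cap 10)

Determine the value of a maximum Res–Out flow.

12

Augment Res→TankB→TankA→Out: bottleneck 5, flow now 5.
Augment Res→J4→P2→Out: bottleneck 3, flow now 8.
Augment Res→J5→J7→Out: bottleneck 4, flow now 12.
No augmenting path remains; maximum flow = 12.
In the residual graph, reachable from Res: {Res, TankB, J5}.
Min-cut edges: Res→J4 (3), TankB→TankA (5), J5→J7 (4); capacity 3 + 5 + 4 = 12.
This cut is saturated, so no flow can exceed 12.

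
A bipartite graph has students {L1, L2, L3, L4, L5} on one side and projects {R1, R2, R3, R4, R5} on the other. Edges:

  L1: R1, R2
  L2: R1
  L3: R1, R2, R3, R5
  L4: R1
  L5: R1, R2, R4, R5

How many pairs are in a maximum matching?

Unit-capacity flow: source→left, listed edges, right→sink; max matching = max flow.
Augmenting path L1→R1 (+1); matched 1.
Augmenting path L3→R2 (+1); matched 2.
Augmenting path L5→R4 (+1); matched 3.
Augmenting path L2→R1→L1→R2→L3→R3 (+1); matched 4.
No augmenting path remains; maximum matching = 4.
König certificate: {L1, L3, L5, R1} is a vertex cover of size 4 (every listed pair touches it), so no matching can be larger.

4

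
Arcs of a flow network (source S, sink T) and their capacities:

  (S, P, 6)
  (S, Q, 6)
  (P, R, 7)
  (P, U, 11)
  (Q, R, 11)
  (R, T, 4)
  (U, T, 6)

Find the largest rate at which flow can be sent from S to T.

10

Augment S→P→R→T: bottleneck 4, flow now 4.
Augment S→P→U→T: bottleneck 2, flow now 6.
Augment S→Q→R→P→U→T: bottleneck 4, flow now 10. (uses reverse residual edge)
No augmenting path remains; maximum flow = 10.
In the residual graph, reachable from S: {S, Q, R}.
Min-cut edges: S→P (6), R→T (4); capacity 6 + 4 = 10.
This cut is saturated, so no flow can exceed 10.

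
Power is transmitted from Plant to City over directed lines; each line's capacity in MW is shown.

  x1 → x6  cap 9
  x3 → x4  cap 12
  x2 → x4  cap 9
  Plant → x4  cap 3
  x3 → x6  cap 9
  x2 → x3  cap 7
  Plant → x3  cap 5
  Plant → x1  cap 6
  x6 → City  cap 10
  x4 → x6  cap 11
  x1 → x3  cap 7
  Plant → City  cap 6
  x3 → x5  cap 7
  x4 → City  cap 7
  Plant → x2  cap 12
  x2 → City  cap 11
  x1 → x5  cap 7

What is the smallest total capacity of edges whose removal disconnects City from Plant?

Augment Plant→City: bottleneck 6, flow now 6.
Augment Plant→x2→City: bottleneck 11, flow now 17.
Augment Plant→x4→City: bottleneck 3, flow now 20.
Augment Plant→x1→x6→City: bottleneck 6, flow now 26.
Augment Plant→x2→x4→City: bottleneck 1, flow now 27.
Augment Plant→x3→x4→City: bottleneck 3, flow now 30.
Augment Plant→x3→x6→City: bottleneck 2, flow now 32.
No augmenting path remains; maximum flow = 32.
By max-flow min-cut, the minimum cut capacity equals the max flow.
In the residual graph, reachable from Plant: {Plant}.
Min-cut edges: Plant→x1 (6), Plant→x2 (12), Plant→x3 (5), Plant→x4 (3), Plant→City (6); capacity 6 + 12 + 5 + 3 + 6 = 32.

32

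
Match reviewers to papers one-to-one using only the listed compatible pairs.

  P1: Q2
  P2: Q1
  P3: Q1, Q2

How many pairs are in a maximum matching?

2

Unit-capacity flow: source→left, listed edges, right→sink; max matching = max flow.
Augmenting path P1→Q2 (+1); matched 1.
Augmenting path P2→Q1 (+1); matched 2.
No augmenting path remains; maximum matching = 2.
König certificate: {Q1, Q2} is a vertex cover of size 2 (every listed pair touches it), so no matching can be larger.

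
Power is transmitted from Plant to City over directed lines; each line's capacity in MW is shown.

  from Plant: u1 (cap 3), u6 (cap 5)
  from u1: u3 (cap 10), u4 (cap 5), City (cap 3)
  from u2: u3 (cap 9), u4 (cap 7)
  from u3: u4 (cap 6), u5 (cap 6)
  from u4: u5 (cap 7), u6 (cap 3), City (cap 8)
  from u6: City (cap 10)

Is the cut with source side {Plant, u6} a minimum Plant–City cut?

No — its capacity is 13, but the minimum cut has capacity 8.

Given cut capacity: 3 + 10 = 13.
Augment Plant→u1→City: bottleneck 3, flow now 3.
Augment Plant→u6→City: bottleneck 5, flow now 8.
No augmenting path remains; maximum flow = 8.
In the residual graph, reachable from Plant: {Plant}.
Min-cut edges: Plant→u1 (3), Plant→u6 (5); capacity 3 + 5 = 8.
Cut capacity 13 exceeds the max flow 8, so it is not minimum.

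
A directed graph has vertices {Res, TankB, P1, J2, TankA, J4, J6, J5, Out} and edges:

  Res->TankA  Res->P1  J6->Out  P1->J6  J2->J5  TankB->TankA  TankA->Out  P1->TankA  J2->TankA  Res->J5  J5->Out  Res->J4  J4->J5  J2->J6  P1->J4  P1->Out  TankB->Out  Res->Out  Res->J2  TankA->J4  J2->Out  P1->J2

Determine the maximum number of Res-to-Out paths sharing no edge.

Assign every edge capacity 1; by Menger, the answer equals the max flow.
Path Res→Out (+1); total 1.
Path Res→P1→Out (+1); total 2.
Path Res→J2→Out (+1); total 3.
Path Res→TankA→Out (+1); total 4.
Path Res→J5→Out (+1); total 5.
No residual Res→Out path; max flow = 5.
Certifying cut of size 5: {J5→Out, Res→J2, Res→Out, Res→P1, Res→TankA}.

5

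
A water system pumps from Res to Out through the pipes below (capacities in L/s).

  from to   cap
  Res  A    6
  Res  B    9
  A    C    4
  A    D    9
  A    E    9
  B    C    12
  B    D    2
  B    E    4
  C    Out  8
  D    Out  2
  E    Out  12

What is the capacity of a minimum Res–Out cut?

Augment Res→A→C→Out: bottleneck 4, flow now 4.
Augment Res→A→D→Out: bottleneck 2, flow now 6.
Augment Res→B→C→Out: bottleneck 4, flow now 10.
Augment Res→B→E→Out: bottleneck 4, flow now 14.
Augment Res→B→C→A→E→Out: bottleneck 1, flow now 15. (uses reverse residual edge)
No augmenting path remains; maximum flow = 15.
By max-flow min-cut, the minimum cut capacity equals the max flow.
In the residual graph, reachable from Res: {Res}.
Min-cut edges: Res→A (6), Res→B (9); capacity 6 + 9 = 15.

15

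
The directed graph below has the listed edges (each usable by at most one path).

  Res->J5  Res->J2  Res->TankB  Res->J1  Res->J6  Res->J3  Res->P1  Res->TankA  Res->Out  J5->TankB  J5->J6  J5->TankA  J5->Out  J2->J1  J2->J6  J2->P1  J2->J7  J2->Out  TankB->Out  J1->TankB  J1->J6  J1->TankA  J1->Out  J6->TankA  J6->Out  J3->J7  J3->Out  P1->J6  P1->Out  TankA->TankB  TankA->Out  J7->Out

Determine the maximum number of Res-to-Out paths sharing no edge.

Assign every edge capacity 1; by Menger, the answer equals the max flow.
Path Res→Out (+1); total 1.
Path Res→J5→Out (+1); total 2.
Path Res→J2→Out (+1); total 3.
Path Res→TankB→Out (+1); total 4.
Path Res→J1→Out (+1); total 5.
Path Res→J6→Out (+1); total 6.
Path Res→J3→Out (+1); total 7.
Path Res→P1→Out (+1); total 8.
Path Res→TankA→Out (+1); total 9.
No residual Res→Out path; max flow = 9.
Certifying cut of size 9: {Res→J1, Res→J2, Res→J3, Res→J5, Res→J6, Res→Out, Res→P1, Res→TankA, Res→TankB}.

9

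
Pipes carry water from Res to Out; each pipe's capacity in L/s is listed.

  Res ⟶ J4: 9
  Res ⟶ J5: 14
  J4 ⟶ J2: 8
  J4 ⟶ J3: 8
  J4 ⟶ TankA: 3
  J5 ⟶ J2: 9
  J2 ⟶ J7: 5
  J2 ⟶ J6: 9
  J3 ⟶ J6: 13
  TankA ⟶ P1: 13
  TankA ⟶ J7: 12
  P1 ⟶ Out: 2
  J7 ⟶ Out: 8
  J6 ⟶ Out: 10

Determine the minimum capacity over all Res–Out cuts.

18

Augment Res→J4→J2→J7→Out: bottleneck 5, flow now 5.
Augment Res→J4→J2→J6→Out: bottleneck 3, flow now 8.
Augment Res→J4→J3→J6→Out: bottleneck 1, flow now 9.
Augment Res→J5→J2→J6→Out: bottleneck 6, flow now 15.
Augment Res→J5→J2→J4→TankA→P1→Out: bottleneck 2, flow now 17. (uses reverse residual edge)
Augment Res→J5→J2→J4→TankA→J7→Out: bottleneck 1, flow now 18. (uses reverse residual edge)
No augmenting path remains; maximum flow = 18.
By max-flow min-cut, the minimum cut capacity equals the max flow.
In the residual graph, reachable from Res: {Res, J5}.
Min-cut edges: Res→J4 (9), J5→J2 (9); capacity 9 + 9 = 18.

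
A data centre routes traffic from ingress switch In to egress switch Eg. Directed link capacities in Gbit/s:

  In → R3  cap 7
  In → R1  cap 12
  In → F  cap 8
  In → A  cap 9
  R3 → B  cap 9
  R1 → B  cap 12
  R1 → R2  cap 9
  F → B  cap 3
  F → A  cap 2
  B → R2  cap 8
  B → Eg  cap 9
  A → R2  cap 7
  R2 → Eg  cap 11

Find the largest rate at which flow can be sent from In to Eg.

Augment In→R3→B→Eg: bottleneck 7, flow now 7.
Augment In→R1→B→Eg: bottleneck 2, flow now 9.
Augment In→R1→R2→Eg: bottleneck 9, flow now 18.
Augment In→A→R2→Eg: bottleneck 2, flow now 20.
No augmenting path remains; maximum flow = 20.
In the residual graph, reachable from In: {In, R3, R1, F, B, A, R2}.
Min-cut edges: B→Eg (9), R2→Eg (11); capacity 9 + 11 = 20.
This cut is saturated, so no flow can exceed 20.

20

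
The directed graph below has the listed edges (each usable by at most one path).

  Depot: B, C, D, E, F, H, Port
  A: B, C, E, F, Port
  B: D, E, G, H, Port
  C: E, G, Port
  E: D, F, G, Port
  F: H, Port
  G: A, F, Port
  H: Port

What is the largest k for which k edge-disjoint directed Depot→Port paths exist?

Assign every edge capacity 1; by Menger, the answer equals the max flow.
Path Depot→Port (+1); total 1.
Path Depot→B→Port (+1); total 2.
Path Depot→C→Port (+1); total 3.
Path Depot→E→Port (+1); total 4.
Path Depot→F→Port (+1); total 5.
Path Depot→H→Port (+1); total 6.
No residual Depot→Port path; max flow = 6.
Certifying cut of size 6: {Depot→B, Depot→C, Depot→E, Depot→F, Depot→H, Depot→Port}.

6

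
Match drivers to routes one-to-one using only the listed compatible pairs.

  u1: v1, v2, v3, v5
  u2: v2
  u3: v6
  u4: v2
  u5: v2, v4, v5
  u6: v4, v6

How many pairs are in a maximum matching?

Unit-capacity flow: source→left, listed edges, right→sink; max matching = max flow.
Augmenting path u1→v1 (+1); matched 1.
Augmenting path u2→v2 (+1); matched 2.
Augmenting path u3→v6 (+1); matched 3.
Augmenting path u5→v4 (+1); matched 4.
Augmenting path u6→v4→u5→v5 (+1); matched 5.
No augmenting path remains; maximum matching = 5.
König certificate: {u1, u3, u5, u6, v2} is a vertex cover of size 5 (every listed pair touches it), so no matching can be larger.

5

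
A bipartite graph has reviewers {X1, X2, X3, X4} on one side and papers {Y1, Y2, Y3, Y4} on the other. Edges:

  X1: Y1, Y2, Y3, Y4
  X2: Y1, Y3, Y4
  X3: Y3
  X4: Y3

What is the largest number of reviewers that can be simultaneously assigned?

3

Unit-capacity flow: source→left, listed edges, right→sink; max matching = max flow.
Augmenting path X1→Y1 (+1); matched 1.
Augmenting path X2→Y3 (+1); matched 2.
Augmenting path X3→Y3→X2→Y4 (+1); matched 3.
No augmenting path remains; maximum matching = 3.
König certificate: {X1, X2, Y3} is a vertex cover of size 3 (every listed pair touches it), so no matching can be larger.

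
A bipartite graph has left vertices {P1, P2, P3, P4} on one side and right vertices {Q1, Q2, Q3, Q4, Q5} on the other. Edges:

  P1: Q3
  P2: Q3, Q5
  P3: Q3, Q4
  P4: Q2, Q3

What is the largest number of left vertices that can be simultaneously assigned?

Unit-capacity flow: source→left, listed edges, right→sink; max matching = max flow.
Augmenting path P1→Q3 (+1); matched 1.
Augmenting path P2→Q5 (+1); matched 2.
Augmenting path P3→Q4 (+1); matched 3.
Augmenting path P4→Q2 (+1); matched 4.
No augmenting path remains; maximum matching = 4.
König certificate: {P1, P2, P3, P4} is a vertex cover of size 4 (every listed pair touches it), so no matching can be larger.

4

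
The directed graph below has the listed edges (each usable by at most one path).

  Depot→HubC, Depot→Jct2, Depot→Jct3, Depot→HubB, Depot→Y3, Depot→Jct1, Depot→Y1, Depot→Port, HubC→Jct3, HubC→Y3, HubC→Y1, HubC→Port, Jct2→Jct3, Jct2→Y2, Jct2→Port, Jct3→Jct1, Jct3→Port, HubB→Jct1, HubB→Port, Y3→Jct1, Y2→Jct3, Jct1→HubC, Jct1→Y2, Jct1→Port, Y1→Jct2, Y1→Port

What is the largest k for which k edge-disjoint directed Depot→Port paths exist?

7

Assign every edge capacity 1; by Menger, the answer equals the max flow.
Path Depot→Port (+1); total 1.
Path Depot→HubC→Port (+1); total 2.
Path Depot→Jct2→Port (+1); total 3.
Path Depot→Jct3→Port (+1); total 4.
Path Depot→HubB→Port (+1); total 5.
Path Depot→Jct1→Port (+1); total 6.
Path Depot→Y1→Port (+1); total 7.
No residual Depot→Port path; max flow = 7.
Certifying cut of size 7: {Depot→HubB, Depot→Port, HubC→Port, Jct1→Port, Jct2→Port, Jct3→Port, Y1→Port}.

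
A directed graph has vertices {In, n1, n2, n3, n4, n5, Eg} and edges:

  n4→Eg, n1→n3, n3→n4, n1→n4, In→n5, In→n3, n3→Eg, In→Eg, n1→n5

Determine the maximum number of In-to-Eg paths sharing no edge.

Assign every edge capacity 1; by Menger, the answer equals the max flow.
Path In→Eg (+1); total 1.
Path In→n3→Eg (+1); total 2.
No residual In→Eg path; max flow = 2.
Certifying cut of size 2: {In→Eg, In→n3}.

2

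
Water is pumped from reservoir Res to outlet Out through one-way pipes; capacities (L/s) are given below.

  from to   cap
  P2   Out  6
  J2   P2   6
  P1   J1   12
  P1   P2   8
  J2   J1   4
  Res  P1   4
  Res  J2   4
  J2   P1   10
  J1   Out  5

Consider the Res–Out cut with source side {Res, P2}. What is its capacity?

Edges leaving {Res, P2}: Res→P1 (4), Res→J2 (4), P2→Out (6).
Cut capacity = 4 + 4 + 6 = 14.

14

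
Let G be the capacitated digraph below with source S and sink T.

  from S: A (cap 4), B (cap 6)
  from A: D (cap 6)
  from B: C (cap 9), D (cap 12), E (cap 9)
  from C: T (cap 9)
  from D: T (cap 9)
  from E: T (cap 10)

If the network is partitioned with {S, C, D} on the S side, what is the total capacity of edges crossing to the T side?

28

Edges leaving {S, C, D}: S→A (4), S→B (6), C→T (9), D→T (9).
Cut capacity = 4 + 6 + 9 + 9 = 28.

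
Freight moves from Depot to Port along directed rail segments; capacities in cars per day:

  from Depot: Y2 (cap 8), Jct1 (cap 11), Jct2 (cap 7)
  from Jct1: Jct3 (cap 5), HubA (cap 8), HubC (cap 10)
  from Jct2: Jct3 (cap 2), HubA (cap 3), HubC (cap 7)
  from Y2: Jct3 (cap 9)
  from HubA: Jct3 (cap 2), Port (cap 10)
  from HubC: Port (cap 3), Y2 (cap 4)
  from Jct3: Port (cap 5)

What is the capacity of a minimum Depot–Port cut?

18

Augment Depot→Jct1→HubA→Port: bottleneck 8, flow now 8.
Augment Depot→Jct1→HubC→Port: bottleneck 3, flow now 11.
Augment Depot→Jct2→HubA→Port: bottleneck 2, flow now 13.
Augment Depot→Jct2→Jct3→Port: bottleneck 2, flow now 15.
Augment Depot→Y2→Jct3→Port: bottleneck 3, flow now 18.
No augmenting path remains; maximum flow = 18.
By max-flow min-cut, the minimum cut capacity equals the max flow.
In the residual graph, reachable from Depot: {Depot, Jct1, Jct2, Y2, HubA, HubC, Jct3}.
Min-cut edges: HubA→Port (10), HubC→Port (3), Jct3→Port (5); capacity 10 + 3 + 5 = 18.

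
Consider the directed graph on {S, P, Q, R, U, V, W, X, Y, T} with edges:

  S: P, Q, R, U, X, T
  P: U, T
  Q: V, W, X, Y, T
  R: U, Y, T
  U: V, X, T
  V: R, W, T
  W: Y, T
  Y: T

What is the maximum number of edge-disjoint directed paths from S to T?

Assign every edge capacity 1; by Menger, the answer equals the max flow.
Path S→T (+1); total 1.
Path S→P→T (+1); total 2.
Path S→Q→T (+1); total 3.
Path S→R→T (+1); total 4.
Path S→U→T (+1); total 5.
No residual S→T path; max flow = 5.
Certifying cut of size 5: {S→P, S→Q, S→R, S→T, S→U}.

5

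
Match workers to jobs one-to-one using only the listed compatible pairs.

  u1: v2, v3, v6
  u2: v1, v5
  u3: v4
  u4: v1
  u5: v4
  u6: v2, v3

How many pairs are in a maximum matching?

Unit-capacity flow: source→left, listed edges, right→sink; max matching = max flow.
Augmenting path u1→v2 (+1); matched 1.
Augmenting path u2→v1 (+1); matched 2.
Augmenting path u3→v4 (+1); matched 3.
Augmenting path u6→v3 (+1); matched 4.
Augmenting path u4→v1→u2→v5 (+1); matched 5.
No augmenting path remains; maximum matching = 5.
König certificate: {u1, u2, u4, u6, v4} is a vertex cover of size 5 (every listed pair touches it), so no matching can be larger.

5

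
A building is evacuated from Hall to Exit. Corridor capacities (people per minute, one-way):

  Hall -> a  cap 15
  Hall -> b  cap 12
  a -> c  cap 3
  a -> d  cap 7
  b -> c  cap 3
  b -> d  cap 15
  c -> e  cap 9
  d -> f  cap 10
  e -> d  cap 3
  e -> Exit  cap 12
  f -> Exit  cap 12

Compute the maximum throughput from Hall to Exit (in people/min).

16

Augment Hall→a→c→e→Exit: bottleneck 3, flow now 3.
Augment Hall→a→d→f→Exit: bottleneck 7, flow now 10.
Augment Hall→b→c→e→Exit: bottleneck 3, flow now 13.
Augment Hall→b→d→f→Exit: bottleneck 3, flow now 16.
No augmenting path remains; maximum flow = 16.
In the residual graph, reachable from Hall: {Hall, a, b, d}.
Min-cut edges: a→c (3), b→c (3), d→f (10); capacity 3 + 3 + 10 = 16.
This cut is saturated, so no flow can exceed 16.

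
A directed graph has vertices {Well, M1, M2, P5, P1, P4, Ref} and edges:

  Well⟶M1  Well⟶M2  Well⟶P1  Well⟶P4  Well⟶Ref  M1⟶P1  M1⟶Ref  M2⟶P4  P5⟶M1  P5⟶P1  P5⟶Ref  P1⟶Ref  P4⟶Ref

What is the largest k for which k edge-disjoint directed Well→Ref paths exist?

4

Assign every edge capacity 1; by Menger, the answer equals the max flow.
Path Well→Ref (+1); total 1.
Path Well→M1→Ref (+1); total 2.
Path Well→P1→Ref (+1); total 3.
Path Well→P4→Ref (+1); total 4.
No residual Well→Ref path; max flow = 4.
Certifying cut of size 4: {P4→Ref, Well→M1, Well→P1, Well→Ref}.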